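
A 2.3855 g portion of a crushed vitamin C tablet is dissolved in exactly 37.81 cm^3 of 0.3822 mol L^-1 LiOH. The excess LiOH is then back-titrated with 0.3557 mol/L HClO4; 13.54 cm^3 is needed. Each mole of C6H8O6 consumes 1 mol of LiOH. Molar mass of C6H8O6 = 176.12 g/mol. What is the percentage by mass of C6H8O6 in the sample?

Total n(LiOH) added = 0.3822 x 0.03781 = 0.01445 mol.
n(HClO4) used = 0.3557 x 0.01354 = 0.004816 mol, which equals the excess n(LiOH).
So n(LiOH) consumed by the sample = 0.01445 - 0.004816 = 0.009635 mol.
n(C6H8O6) = 0.009635 / 1 = 0.009635 mol.
mass C6H8O6 = 0.009635 x 176.12 = 1.697 g, so %C6H8O6 = 1.697/2.3855 x 100 = 71.1%.

71.1%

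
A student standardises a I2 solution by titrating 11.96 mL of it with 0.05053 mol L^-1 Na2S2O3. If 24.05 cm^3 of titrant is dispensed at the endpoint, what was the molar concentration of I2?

n(Na2S2O3) = 0.05053 x 0.02405 = 0.001215 mol.
From the balanced equation, 2 mol Na2S2O3 reacts with 1 mol I2, so n(I2) = 0.001215 x 1/2 = 0.0006076 mol.
[I2] = 0.0006076 / 0.01196 L = 0.0508 M.

0.0508 M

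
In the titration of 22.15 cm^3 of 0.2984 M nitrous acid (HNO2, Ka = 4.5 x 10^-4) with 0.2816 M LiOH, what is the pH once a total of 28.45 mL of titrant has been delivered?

n(acid) = 0.2984 x 0.02215 = 0.006610 mol; n(LiOH) added = 0.2816 x 0.02845 = 0.008012 mol.
Base is in excess by 0.008012 - 0.006610 = 0.001402 mol in a total volume of 0.05060 L.
[OH^-] = 0.001402/0.05060 = 0.02771 M, so pOH = 1.56 and pH = 14.00 - 1.56 = 12.44.

12.44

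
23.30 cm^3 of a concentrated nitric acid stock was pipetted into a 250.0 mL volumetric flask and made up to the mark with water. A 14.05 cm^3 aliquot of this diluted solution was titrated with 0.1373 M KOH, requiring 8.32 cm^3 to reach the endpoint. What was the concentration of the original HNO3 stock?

0.872 M

n(KOH) = 0.1373 x 0.008320 = 0.001142 mol.
n(HNO3) in the aliquot = 0.001142 mol.
[diluted HNO3] = 0.001142 / 0.01405 = 0.08131 M.
Dilution factor = 250.0/23.30 = 10.73, so [stock] = 0.08131 x 10.73 = 0.872 M.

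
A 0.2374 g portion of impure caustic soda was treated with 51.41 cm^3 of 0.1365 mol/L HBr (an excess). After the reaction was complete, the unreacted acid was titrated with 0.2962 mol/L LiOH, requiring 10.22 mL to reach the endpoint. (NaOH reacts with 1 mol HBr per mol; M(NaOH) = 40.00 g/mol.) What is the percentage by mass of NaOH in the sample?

67.2%

Total n(HBr) added = 0.1365 x 0.05141 = 0.007017 mol.
n(LiOH) used = 0.2962 x 0.01022 = 0.003027 mol, which equals the excess n(HBr).
So n(HBr) consumed by the sample = 0.007017 - 0.003027 = 0.003990 mol.
n(NaOH) = 0.003990 / 1 = 0.003990 mol.
mass NaOH = 0.003990 x 40.00 = 0.1596 g, so %NaOH = 0.1596/0.2374 x 100 = 67.2%.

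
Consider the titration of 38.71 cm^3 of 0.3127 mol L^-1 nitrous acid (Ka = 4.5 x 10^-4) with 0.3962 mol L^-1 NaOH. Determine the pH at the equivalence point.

n(HNO2) = 0.3127 x 0.03871 = 0.01210 mol; V(NaOH) at equivalence = 0.01210/0.3962 = 0.03055 L.
At equivalence all the acid is converted to NO2-; total volume = 0.03871 + 0.03055 = 0.06926 L, so [NO2-] = 0.01210/0.06926 = 0.1748 M.
Kb = Kw/Ka = 1.0e-14 / 4.5 x 10^-4 = 2.22e-11.
[OH^-] = sqrt(Kb x [NO2-]) = sqrt(2.22e-11 x 0.1748) = 1.97e-6 M.
pOH = 5.71, so pH = 14.00 - 5.71 = 8.29.

8.29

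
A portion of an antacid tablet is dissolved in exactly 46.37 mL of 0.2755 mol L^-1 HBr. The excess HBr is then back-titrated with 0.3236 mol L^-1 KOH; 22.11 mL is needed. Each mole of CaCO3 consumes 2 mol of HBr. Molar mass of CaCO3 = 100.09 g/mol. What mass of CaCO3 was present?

0.281 g

Total n(HBr) added = 0.2755 x 0.04637 = 0.01277 mol.
n(KOH) used = 0.3236 x 0.02211 = 0.007155 mol, which equals the excess n(HBr).
So n(HBr) consumed by the sample = 0.01277 - 0.007155 = 0.005620 mol.
n(CaCO3) = 0.005620 / 2 = 0.002810 mol.
mass = 0.002810 mol x 100.09 g/mol = 0.281 g.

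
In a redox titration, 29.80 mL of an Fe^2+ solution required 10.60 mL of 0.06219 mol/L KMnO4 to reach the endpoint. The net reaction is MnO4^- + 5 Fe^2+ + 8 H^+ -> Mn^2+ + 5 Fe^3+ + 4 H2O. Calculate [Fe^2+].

0.111 M

n(KMnO4) = 0.06219 x 0.01060 = 0.0006592 mol.
From the balanced equation, 1 mol KMnO4 reacts with 5 mol Fe^2+, so n(Fe^2+) = 0.0006592 x 5/1 = 0.003296 mol.
[Fe^2+] = 0.003296 / 0.02980 L = 0.111 M.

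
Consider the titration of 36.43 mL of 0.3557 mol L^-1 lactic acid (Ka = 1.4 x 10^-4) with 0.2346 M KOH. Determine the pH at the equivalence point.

n(HC3H5O3) = 0.3557 x 0.03643 = 0.01296 mol; V(KOH) at equivalence = 0.01296/0.2346 = 0.05524 L.
At equivalence all the acid is converted to C3H5O3-; total volume = 0.03643 + 0.05524 = 0.09167 L, so [C3H5O3-] = 0.01296/0.09167 = 0.1414 M.
Kb = Kw/Ka = 1.0e-14 / 1.4 x 10^-4 = 7.14e-11.
[OH^-] = sqrt(Kb x [C3H5O3-]) = sqrt(7.14e-11 x 0.1414) = 3.18e-6 M.
pOH = 5.50, so pH = 14.00 - 5.50 = 8.50.

8.50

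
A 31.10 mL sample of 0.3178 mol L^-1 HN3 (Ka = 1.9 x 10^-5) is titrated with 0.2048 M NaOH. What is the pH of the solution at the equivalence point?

n(HN3) = 0.3178 x 0.03110 = 0.009884 mol; V(NaOH) at equivalence = 0.009884/0.2048 = 0.04826 L.
At equivalence all the acid is converted to N3-; total volume = 0.03110 + 0.04826 = 0.07936 L, so [N3-] = 0.009884/0.07936 = 0.1245 M.
Kb = Kw/Ka = 1.0e-14 / 1.9 x 10^-5 = 5.26e-10.
[OH^-] = sqrt(Kb x [N3-]) = sqrt(5.26e-10 x 0.1245) = 8.10e-6 M.
pOH = 5.09, so pH = 14.00 - 5.09 = 8.91.

8.91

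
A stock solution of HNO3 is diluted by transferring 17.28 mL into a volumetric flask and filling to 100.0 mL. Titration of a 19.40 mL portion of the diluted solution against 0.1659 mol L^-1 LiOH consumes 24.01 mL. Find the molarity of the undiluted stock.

1.19 M

n(LiOH) = 0.1659 x 0.02401 = 0.003983 mol.
n(HNO3) in the aliquot = 0.003983 mol.
[diluted HNO3] = 0.003983 / 0.01940 = 0.2053 M.
Dilution factor = 100.0/17.28 = 5.787, so [stock] = 0.2053 x 5.787 = 1.19 M.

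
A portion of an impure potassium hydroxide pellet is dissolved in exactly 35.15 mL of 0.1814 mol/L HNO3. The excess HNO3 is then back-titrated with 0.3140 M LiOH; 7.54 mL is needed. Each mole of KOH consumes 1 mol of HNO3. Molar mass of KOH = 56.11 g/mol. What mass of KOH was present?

0.225 g

Total n(HNO3) added = 0.1814 x 0.03515 = 0.006376 mol.
n(LiOH) used = 0.3140 x 0.007540 = 0.002368 mol, which equals the excess n(HNO3).
So n(HNO3) consumed by the sample = 0.006376 - 0.002368 = 0.004009 mol.
n(KOH) = 0.004009 / 1 = 0.004009 mol.
mass = 0.004009 mol x 56.11 g/mol = 0.225 g.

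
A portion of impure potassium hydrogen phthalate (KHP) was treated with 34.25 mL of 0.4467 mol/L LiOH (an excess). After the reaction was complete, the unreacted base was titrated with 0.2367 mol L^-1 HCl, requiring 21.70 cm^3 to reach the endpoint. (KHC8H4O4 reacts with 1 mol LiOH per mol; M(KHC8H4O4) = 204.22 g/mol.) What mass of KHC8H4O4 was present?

Total n(LiOH) added = 0.4467 x 0.03425 = 0.01530 mol.
n(HCl) used = 0.2367 x 0.02170 = 0.005136 mol, which equals the excess n(LiOH).
So n(LiOH) consumed by the sample = 0.01530 - 0.005136 = 0.01016 mol.
n(KHC8H4O4) = 0.01016 / 1 = 0.01016 mol.
mass = 0.01016 mol x 204.22 g/mol = 2.08 g.

2.08 g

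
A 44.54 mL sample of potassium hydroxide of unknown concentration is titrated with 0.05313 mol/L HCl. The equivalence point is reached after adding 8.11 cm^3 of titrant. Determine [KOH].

0.00967 M

n(HCl) delivered = 0.05313 x 0.008110 = 0.0004309 mol.
For a 1:1 reaction, n(KOH) = 0.0004309 mol.
[KOH] = 0.0004309 mol / 0.04454 L = 0.00967 M.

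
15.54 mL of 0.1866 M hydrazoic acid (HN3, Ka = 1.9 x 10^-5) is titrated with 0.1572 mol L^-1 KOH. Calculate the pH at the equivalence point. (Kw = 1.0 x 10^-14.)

8.83

n(HN3) = 0.1866 x 0.01554 = 0.002900 mol; V(KOH) at equivalence = 0.002900/0.1572 = 0.01845 L.
At equivalence all the acid is converted to N3-; total volume = 0.01554 + 0.01845 = 0.03399 L, so [N3-] = 0.002900/0.03399 = 0.08532 M.
Kb = Kw/Ka = 1.0e-14 / 1.9 x 10^-5 = 5.26e-10.
[OH^-] = sqrt(Kb x [N3-]) = sqrt(5.26e-10 x 0.08532) = 6.70e-6 M.
pOH = 5.17, so pH = 14.00 - 5.17 = 8.83.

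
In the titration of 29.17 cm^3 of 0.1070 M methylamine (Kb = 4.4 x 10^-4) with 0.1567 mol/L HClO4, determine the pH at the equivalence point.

n(CH3NH2) = 0.1070 x 0.02917 = 0.003121 mol; V(HClO4) at equivalence = 0.003121/0.1567 = 0.01992 L.
At equivalence the base is fully converted to CH3NH3+; total volume = 0.04909 L, so [CH3NH3+] = 0.003121/0.04909 = 0.06358 M.
Ka(CH3NH3+) = Kw/Kb = 1.0e-14 / 4.4 x 10^-4 = 2.27e-11.
[H^+] = sqrt(Ka x [CH3NH3+]) = sqrt(2.27e-11 x 0.06358) = 1.20e-6 M.
pH = -log(1.20e-6) = 5.92.

5.92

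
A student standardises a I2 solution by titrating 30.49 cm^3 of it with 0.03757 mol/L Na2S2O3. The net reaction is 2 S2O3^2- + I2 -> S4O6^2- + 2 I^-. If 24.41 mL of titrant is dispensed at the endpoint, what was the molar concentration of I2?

n(Na2S2O3) = 0.03757 x 0.02441 = 0.0009171 mol.
From the balanced equation, 2 mol Na2S2O3 reacts with 1 mol I2, so n(I2) = 0.0009171 x 1/2 = 0.0004585 mol.
[I2] = 0.0004585 / 0.03049 L = 0.0150 M.

0.0150 M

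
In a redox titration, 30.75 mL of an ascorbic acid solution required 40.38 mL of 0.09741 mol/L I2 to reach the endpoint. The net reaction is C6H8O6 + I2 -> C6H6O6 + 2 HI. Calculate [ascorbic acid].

0.128 M

n(I2) = 0.09741 x 0.04038 = 0.003933 mol.
From the balanced equation, 1 mol I2 reacts with 1 mol ascorbic acid, so n(ascorbic acid) = 0.003933 x 1/1 = 0.003933 mol.
[ascorbic acid] = 0.003933 / 0.03075 L = 0.128 M.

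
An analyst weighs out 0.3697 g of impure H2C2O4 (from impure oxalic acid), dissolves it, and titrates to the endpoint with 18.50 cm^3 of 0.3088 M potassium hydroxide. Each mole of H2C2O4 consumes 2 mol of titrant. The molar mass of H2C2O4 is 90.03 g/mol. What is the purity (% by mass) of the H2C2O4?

n(KOH) = 0.3088 x 0.01850 = 0.005713 mol.
n(H2C2O4) = 0.005713 / 2 = 0.002856 mol.
mass of H2C2O4 = 0.002856 x 90.03 = 0.2572 g.
% purity = 0.2572 / 0.3697 x 100 = 69.6%.

69.6%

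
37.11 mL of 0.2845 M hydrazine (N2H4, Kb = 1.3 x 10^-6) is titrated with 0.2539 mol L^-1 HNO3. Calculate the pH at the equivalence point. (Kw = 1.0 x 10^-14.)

4.49

n(N2H4) = 0.2845 x 0.03711 = 0.01056 mol; V(HNO3) at equivalence = 0.01056/0.2539 = 0.04158 L.
At equivalence the base is fully converted to N2H5+; total volume = 0.07869 L, so [N2H5+] = 0.01056/0.07869 = 0.1342 M.
Ka(N2H5+) = Kw/Kb = 1.0e-14 / 1.3 x 10^-6 = 7.69e-9.
[H^+] = sqrt(Ka x [N2H5+]) = sqrt(7.69e-9 x 0.1342) = 3.21e-5 M.
pH = -log(3.21e-5) = 4.49.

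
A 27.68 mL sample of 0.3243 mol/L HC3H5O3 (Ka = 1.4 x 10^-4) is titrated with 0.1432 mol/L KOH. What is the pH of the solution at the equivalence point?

8.43

n(HC3H5O3) = 0.3243 x 0.02768 = 0.008977 mol; V(KOH) at equivalence = 0.008977/0.1432 = 0.06269 L.
At equivalence all the acid is converted to C3H5O3-; total volume = 0.02768 + 0.06269 = 0.09037 L, so [C3H5O3-] = 0.008977/0.09037 = 0.09934 M.
Kb = Kw/Ka = 1.0e-14 / 1.4 x 10^-4 = 7.14e-11.
[OH^-] = sqrt(Kb x [C3H5O3-]) = sqrt(7.14e-11 x 0.09934) = 2.66e-6 M.
pOH = 5.57, so pH = 14.00 - 5.57 = 8.43.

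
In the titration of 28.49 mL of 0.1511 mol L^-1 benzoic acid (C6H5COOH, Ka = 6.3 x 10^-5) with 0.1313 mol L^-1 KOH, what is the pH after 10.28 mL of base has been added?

Initial n(C6H5COOH) = 0.1511 x 0.02849 = 0.004305 mol.
n(KOH) added = 0.1313 x 0.01028 = 0.001350 mol, converting that many moles of C6H5COOH to C6H5COO-.
Remaining n(C6H5COOH) = 0.002955 mol; n(C6H5COO-) = 0.001350 mol.
By Henderson-Hasselbalch, pH = pKa + log([A^-]/[HA]) = 4.20 + log(0.001350/0.002955) = 4.20 + (-0.34) = 3.86.

3.86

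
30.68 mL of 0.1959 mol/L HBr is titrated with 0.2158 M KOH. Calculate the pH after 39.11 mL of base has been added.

n(acid) = 0.1959 x 0.03068 = 0.006010 mol; n(KOH) added = 0.2158 x 0.03911 = 0.008440 mol.
Base is in excess by 0.008440 - 0.006010 = 0.002430 mol in a total volume of 0.06979 L.
[OH^-] = 0.002430/0.06979 = 0.03481 M, so pOH = 1.46 and pH = 14.00 - 1.46 = 12.54.

12.54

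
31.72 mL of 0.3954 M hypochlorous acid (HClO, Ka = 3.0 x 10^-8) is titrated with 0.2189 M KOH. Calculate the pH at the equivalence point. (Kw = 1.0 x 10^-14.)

n(HClO) = 0.3954 x 0.03172 = 0.01254 mol; V(KOH) at equivalence = 0.01254/0.2189 = 0.05730 L.
At equivalence all the acid is converted to ClO-; total volume = 0.03172 + 0.05730 = 0.08902 L, so [ClO-] = 0.01254/0.08902 = 0.1409 M.
Kb = Kw/Ka = 1.0e-14 / 3.0 x 10^-8 = 3.33e-7.
[OH^-] = sqrt(Kb x [ClO-]) = sqrt(3.33e-7 x 0.1409) = 0.000217 M.
pOH = 3.66, so pH = 14.00 - 3.66 = 10.34.

10.34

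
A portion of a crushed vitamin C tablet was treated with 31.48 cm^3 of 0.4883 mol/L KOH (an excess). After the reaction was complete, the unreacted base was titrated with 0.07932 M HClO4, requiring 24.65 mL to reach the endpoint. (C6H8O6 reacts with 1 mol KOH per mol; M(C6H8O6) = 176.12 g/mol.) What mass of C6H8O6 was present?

2.36 g

Total n(KOH) added = 0.4883 x 0.03148 = 0.01537 mol.
n(HClO4) used = 0.07932 x 0.02465 = 0.001955 mol, which equals the excess n(KOH).
So n(KOH) consumed by the sample = 0.01537 - 0.001955 = 0.01342 mol.
n(C6H8O6) = 0.01342 / 1 = 0.01342 mol.
mass = 0.01342 mol x 176.12 g/mol = 2.36 g.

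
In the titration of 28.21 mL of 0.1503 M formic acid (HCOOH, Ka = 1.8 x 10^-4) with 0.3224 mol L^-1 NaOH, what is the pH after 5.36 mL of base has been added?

Initial n(HCOOH) = 0.1503 x 0.02821 = 0.004240 mol.
n(NaOH) added = 0.3224 x 0.005360 = 0.001728 mol, converting that many moles of HCOOH to HCOO-.
Remaining n(HCOOH) = 0.002512 mol; n(HCOO-) = 0.001728 mol.
By Henderson-Hasselbalch, pH = pKa + log([A^-]/[HA]) = 3.74 + log(0.001728/0.002512) = 3.74 + (-0.16) = 3.58.

3.58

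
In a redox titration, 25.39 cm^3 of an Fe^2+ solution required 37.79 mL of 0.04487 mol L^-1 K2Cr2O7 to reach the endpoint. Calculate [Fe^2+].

0.401 M

n(K2Cr2O7) = 0.04487 x 0.03779 = 0.001696 mol.
From the balanced equation, 1 mol K2Cr2O7 reacts with 6 mol Fe^2+, so n(Fe^2+) = 0.001696 x 6/1 = 0.01017 mol.
[Fe^2+] = 0.01017 / 0.02539 L = 0.401 M.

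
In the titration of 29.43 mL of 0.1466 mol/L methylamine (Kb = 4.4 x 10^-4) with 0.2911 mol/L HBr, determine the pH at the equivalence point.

5.83

n(CH3NH2) = 0.1466 x 0.02943 = 0.004314 mol; V(HBr) at equivalence = 0.004314/0.2911 = 0.01482 L.
At equivalence the base is fully converted to CH3NH3+; total volume = 0.04425 L, so [CH3NH3+] = 0.004314/0.04425 = 0.09750 M.
Ka(CH3NH3+) = Kw/Kb = 1.0e-14 / 4.4 x 10^-4 = 2.27e-11.
[H^+] = sqrt(Ka x [CH3NH3+]) = sqrt(2.27e-11 x 0.09750) = 1.49e-6 M.
pH = -log(1.49e-6) = 5.83.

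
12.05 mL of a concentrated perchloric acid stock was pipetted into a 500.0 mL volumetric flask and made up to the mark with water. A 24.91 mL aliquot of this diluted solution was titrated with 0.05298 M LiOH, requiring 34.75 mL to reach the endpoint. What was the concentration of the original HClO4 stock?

n(LiOH) = 0.05298 x 0.03475 = 0.001841 mol.
n(HClO4) in the aliquot = 0.001841 mol.
[diluted HClO4] = 0.001841 / 0.02491 = 0.07391 M.
Dilution factor = 500.0/12.05 = 41.49, so [stock] = 0.07391 x 41.49 = 3.07 M.

3.07 M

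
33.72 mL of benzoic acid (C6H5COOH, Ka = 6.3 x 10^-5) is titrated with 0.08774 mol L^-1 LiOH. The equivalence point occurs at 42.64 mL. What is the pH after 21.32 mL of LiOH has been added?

4.20

21.32 mL is exactly half the equivalence volume (42.64/2), i.e. the half-equivalence point.
There, n(HA) = n(A^-), so pH = pKa = -log(6.3 x 10^-5) = 4.20.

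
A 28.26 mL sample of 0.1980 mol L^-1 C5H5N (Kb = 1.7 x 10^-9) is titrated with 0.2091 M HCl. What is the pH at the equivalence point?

n(C5H5N) = 0.1980 x 0.02826 = 0.005595 mol; V(HCl) at equivalence = 0.005595/0.2091 = 0.02676 L.
At equivalence the base is fully converted to C5H5NH+; total volume = 0.05502 L, so [C5H5NH+] = 0.005595/0.05502 = 0.1017 M.
Ka(C5H5NH+) = Kw/Kb = 1.0e-14 / 1.7 x 10^-9 = 5.88e-6.
[H^+] = sqrt(Ka x [C5H5NH+]) = sqrt(5.88e-6 x 0.1017) = 0.000773 M.
pH = -log(0.000773) = 3.11.

3.11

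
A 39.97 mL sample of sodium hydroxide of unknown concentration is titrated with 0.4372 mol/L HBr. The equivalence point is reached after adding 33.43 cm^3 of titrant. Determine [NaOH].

n(HBr) delivered = 0.4372 x 0.03343 = 0.01462 mol.
For a 1:1 reaction, n(NaOH) = 0.01462 mol.
[NaOH] = 0.01462 mol / 0.03997 L = 0.366 M.

0.366 M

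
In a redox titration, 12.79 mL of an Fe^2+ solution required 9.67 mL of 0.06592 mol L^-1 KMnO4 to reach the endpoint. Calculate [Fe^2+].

0.249 M

n(KMnO4) = 0.06592 x 0.009670 = 0.0006374 mol.
From the balanced equation, 1 mol KMnO4 reacts with 5 mol Fe^2+, so n(Fe^2+) = 0.0006374 x 5/1 = 0.003187 mol.
[Fe^2+] = 0.003187 / 0.01279 L = 0.249 M.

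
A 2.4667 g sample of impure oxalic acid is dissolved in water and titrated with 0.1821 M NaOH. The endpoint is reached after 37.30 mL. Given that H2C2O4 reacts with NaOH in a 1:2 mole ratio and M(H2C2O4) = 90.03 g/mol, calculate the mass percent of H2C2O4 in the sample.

n(NaOH) = 0.1821 x 0.03730 = 0.006792 mol.
n(H2C2O4) = 0.006792 / 2 = 0.003396 mol.
mass of H2C2O4 = 0.003396 x 90.03 = 0.3058 g.
% purity = 0.3058 / 2.4667 x 100 = 12.4%.

12.4%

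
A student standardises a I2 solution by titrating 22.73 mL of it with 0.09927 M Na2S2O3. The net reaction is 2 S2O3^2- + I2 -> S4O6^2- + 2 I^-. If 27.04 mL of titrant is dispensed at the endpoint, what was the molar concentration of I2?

n(Na2S2O3) = 0.09927 x 0.02704 = 0.002684 mol.
From the balanced equation, 2 mol Na2S2O3 reacts with 1 mol I2, so n(I2) = 0.002684 x 1/2 = 0.001342 mol.
[I2] = 0.001342 / 0.02273 L = 0.0590 M.

0.0590 M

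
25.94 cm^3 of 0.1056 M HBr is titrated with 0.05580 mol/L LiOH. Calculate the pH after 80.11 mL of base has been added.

n(acid) = 0.1056 x 0.02594 = 0.002739 mol; n(LiOH) added = 0.05580 x 0.08011 = 0.004470 mol.
Base is in excess by 0.004470 - 0.002739 = 0.001731 mol in a total volume of 0.1060 L.
[OH^-] = 0.001731/0.1060 = 0.01632 M, so pOH = 1.79 and pH = 14.00 - 1.79 = 12.21.

12.21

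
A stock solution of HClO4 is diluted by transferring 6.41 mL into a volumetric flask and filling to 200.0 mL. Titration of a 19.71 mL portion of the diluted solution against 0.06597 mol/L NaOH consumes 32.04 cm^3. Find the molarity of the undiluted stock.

n(NaOH) = 0.06597 x 0.03204 = 0.002114 mol.
n(HClO4) in the aliquot = 0.002114 mol.
[diluted HClO4] = 0.002114 / 0.01971 = 0.1072 M.
Dilution factor = 200.0/6.410 = 31.20, so [stock] = 0.1072 x 31.20 = 3.35 M.

3.35 M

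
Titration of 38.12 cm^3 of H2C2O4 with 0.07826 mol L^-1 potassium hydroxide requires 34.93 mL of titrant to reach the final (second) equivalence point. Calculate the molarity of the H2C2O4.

n(KOH) = 0.07826 x 0.03493 = 0.002734 mol.
At the final (second) equivalence point, 2 mol OH^- react per mol H2C2O4, so n(H2C2O4) = 0.002734 / 2 = 0.001367 mol.
[H2C2O4] = 0.001367 / 0.03812 L = 0.0359 M.

0.0359 M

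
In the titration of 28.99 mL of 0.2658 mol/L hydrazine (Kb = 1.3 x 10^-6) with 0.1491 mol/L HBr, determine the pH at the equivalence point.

n(N2H4) = 0.2658 x 0.02899 = 0.007706 mol; V(HBr) at equivalence = 0.007706/0.1491 = 0.05168 L.
At equivalence the base is fully converted to N2H5+; total volume = 0.08067 L, so [N2H5+] = 0.007706/0.08067 = 0.09552 M.
Ka(N2H5+) = Kw/Kb = 1.0e-14 / 1.3 x 10^-6 = 7.69e-9.
[H^+] = sqrt(Ka x [N2H5+]) = sqrt(7.69e-9 x 0.09552) = 2.71e-5 M.
pH = -log(2.71e-5) = 4.57.

4.57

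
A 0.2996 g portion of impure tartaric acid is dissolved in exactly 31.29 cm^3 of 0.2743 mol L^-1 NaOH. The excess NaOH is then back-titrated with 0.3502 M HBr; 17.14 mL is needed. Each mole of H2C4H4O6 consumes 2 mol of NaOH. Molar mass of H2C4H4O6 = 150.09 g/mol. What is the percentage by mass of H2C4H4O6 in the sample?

Total n(NaOH) added = 0.2743 x 0.03129 = 0.008583 mol.
n(HBr) used = 0.3502 x 0.01714 = 0.006002 mol, which equals the excess n(NaOH).
So n(NaOH) consumed by the sample = 0.008583 - 0.006002 = 0.002580 mol.
n(H2C4H4O6) = 0.002580 / 2 = 0.001290 mol.
mass H2C4H4O6 = 0.001290 x 150.09 = 0.1936 g, so %H2C4H4O6 = 0.1936/0.2996 x 100 = 64.6%.

64.6%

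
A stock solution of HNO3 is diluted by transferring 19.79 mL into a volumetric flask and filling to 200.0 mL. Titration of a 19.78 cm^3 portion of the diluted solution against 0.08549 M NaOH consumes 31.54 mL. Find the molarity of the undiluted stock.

1.38 M

n(NaOH) = 0.08549 x 0.03154 = 0.002696 mol.
n(HNO3) in the aliquot = 0.002696 mol.
[diluted HNO3] = 0.002696 / 0.01978 = 0.1363 M.
Dilution factor = 200.0/19.79 = 10.11, so [stock] = 0.1363 x 10.11 = 1.38 M.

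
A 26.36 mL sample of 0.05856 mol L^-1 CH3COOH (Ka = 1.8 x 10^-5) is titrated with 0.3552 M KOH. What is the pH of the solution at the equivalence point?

8.72

n(CH3COOH) = 0.05856 x 0.02636 = 0.001544 mol; V(KOH) at equivalence = 0.001544/0.3552 = 0.004346 L.
At equivalence all the acid is converted to CH3COO-; total volume = 0.02636 + 0.004346 = 0.03071 L, so [CH3COO-] = 0.001544/0.03071 = 0.05027 M.
Kb = Kw/Ka = 1.0e-14 / 1.8 x 10^-5 = 5.56e-10.
[OH^-] = sqrt(Kb x [CH3COO-]) = sqrt(5.56e-10 x 0.05027) = 5.28e-6 M.
pOH = 5.28, so pH = 14.00 - 5.28 = 8.72.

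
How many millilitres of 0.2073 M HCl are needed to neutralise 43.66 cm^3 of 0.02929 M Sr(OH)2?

12.3 mL

n(Sr(OH)2) = 0.02929 mol/L x 0.04366 L = 0.001279 mol.
The neutralisation is 1 Sr(OH)2 : 2 HCl, so n(HCl) = 0.001279 x 2/1 = 0.002558 mol.
V(HCl) = 0.002558 / 0.2073 = 0.01234 L = 12.3 mL.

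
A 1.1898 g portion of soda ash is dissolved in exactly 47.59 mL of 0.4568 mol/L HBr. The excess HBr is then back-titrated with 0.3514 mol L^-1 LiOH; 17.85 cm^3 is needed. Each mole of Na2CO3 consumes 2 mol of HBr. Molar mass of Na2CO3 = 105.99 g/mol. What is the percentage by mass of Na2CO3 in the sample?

Total n(HBr) added = 0.4568 x 0.04759 = 0.02174 mol.
n(LiOH) used = 0.3514 x 0.01785 = 0.006272 mol, which equals the excess n(HBr).
So n(HBr) consumed by the sample = 0.02174 - 0.006272 = 0.01547 mol.
n(Na2CO3) = 0.01547 / 2 = 0.007733 mol.
mass Na2CO3 = 0.007733 x 105.99 = 0.8197 g, so %Na2CO3 = 0.8197/1.1898 x 100 = 68.9%.

68.9%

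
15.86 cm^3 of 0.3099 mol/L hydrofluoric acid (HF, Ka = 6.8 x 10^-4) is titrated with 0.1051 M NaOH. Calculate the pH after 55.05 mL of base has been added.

12.09

n(acid) = 0.3099 x 0.01586 = 0.004915 mol; n(NaOH) added = 0.1051 x 0.05505 = 0.005786 mol.
Base is in excess by 0.005786 - 0.004915 = 0.0008707 mol in a total volume of 0.07091 L.
[OH^-] = 0.0008707/0.07091 = 0.01228 M, so pOH = 1.91 and pH = 14.00 - 1.91 = 12.09.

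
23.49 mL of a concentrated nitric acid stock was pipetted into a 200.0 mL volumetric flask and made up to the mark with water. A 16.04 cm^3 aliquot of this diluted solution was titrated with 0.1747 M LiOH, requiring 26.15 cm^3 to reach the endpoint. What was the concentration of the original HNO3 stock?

n(LiOH) = 0.1747 x 0.02615 = 0.004568 mol.
n(HNO3) in the aliquot = 0.004568 mol.
[diluted HNO3] = 0.004568 / 0.01604 = 0.2848 M.
Dilution factor = 200.0/23.49 = 8.514, so [stock] = 0.2848 x 8.514 = 2.42 M.

2.42 M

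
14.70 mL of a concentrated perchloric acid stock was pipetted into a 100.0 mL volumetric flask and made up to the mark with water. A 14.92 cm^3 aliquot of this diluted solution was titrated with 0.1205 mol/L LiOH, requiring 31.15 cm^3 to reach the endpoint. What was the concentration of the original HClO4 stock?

n(LiOH) = 0.1205 x 0.03115 = 0.003754 mol.
n(HClO4) in the aliquot = 0.003754 mol.
[diluted HClO4] = 0.003754 / 0.01492 = 0.2516 M.
Dilution factor = 100.0/14.70 = 6.803, so [stock] = 0.2516 x 6.803 = 1.71 M.

1.71 M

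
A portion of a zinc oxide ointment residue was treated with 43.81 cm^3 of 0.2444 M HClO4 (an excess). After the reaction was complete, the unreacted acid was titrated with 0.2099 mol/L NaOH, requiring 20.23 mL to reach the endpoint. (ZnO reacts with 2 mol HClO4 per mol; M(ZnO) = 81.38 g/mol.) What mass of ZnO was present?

Total n(HClO4) added = 0.2444 x 0.04381 = 0.01071 mol.
n(NaOH) used = 0.2099 x 0.02023 = 0.004246 mol, which equals the excess n(HClO4).
So n(HClO4) consumed by the sample = 0.01071 - 0.004246 = 0.006461 mol.
n(ZnO) = 0.006461 / 2 = 0.003230 mol.
mass = 0.003230 mol x 81.38 g/mol = 0.263 g.

0.263 g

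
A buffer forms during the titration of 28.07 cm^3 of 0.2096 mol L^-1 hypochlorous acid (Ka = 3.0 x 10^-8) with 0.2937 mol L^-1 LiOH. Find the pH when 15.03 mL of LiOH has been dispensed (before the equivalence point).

8.00

Initial n(HClO) = 0.2096 x 0.02807 = 0.005883 mol.
n(LiOH) added = 0.2937 x 0.01503 = 0.004414 mol, converting that many moles of HClO to ClO-.
Remaining n(HClO) = 0.001469 mol; n(ClO-) = 0.004414 mol.
By Henderson-Hasselbalch, pH = pKa + log([A^-]/[HA]) = 7.52 + log(0.004414/0.001469) = 7.52 + (+0.48) = 8.00.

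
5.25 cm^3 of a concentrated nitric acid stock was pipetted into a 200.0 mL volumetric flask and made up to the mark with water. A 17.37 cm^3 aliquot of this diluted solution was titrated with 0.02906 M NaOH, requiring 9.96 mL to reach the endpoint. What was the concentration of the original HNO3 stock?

n(NaOH) = 0.02906 x 0.009960 = 0.0002894 mol.
n(HNO3) in the aliquot = 0.0002894 mol.
[diluted HNO3] = 0.0002894 / 0.01737 = 0.01666 M.
Dilution factor = 200.0/5.250 = 38.10, so [stock] = 0.01666 x 38.10 = 0.635 M.

0.635 M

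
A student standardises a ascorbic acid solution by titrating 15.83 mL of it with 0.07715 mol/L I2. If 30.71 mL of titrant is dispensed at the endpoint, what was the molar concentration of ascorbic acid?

n(I2) = 0.07715 x 0.03071 = 0.002369 mol.
From the balanced equation, 1 mol I2 reacts with 1 mol ascorbic acid, so n(ascorbic acid) = 0.002369 x 1/1 = 0.002369 mol.
[ascorbic acid] = 0.002369 / 0.01583 L = 0.150 M.

0.150 M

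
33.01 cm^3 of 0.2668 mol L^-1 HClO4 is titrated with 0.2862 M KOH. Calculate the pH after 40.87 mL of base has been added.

12.59

n(acid) = 0.2668 x 0.03301 = 0.008807 mol; n(KOH) added = 0.2862 x 0.04087 = 0.01170 mol.
Base is in excess by 0.01170 - 0.008807 = 0.002890 mol in a total volume of 0.07388 L.
[OH^-] = 0.002890/0.07388 = 0.03912 M, so pOH = 1.41 and pH = 14.00 - 1.41 = 12.59.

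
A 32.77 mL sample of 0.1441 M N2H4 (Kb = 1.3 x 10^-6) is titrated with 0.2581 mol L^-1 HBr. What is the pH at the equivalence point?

4.57

n(N2H4) = 0.1441 x 0.03277 = 0.004722 mol; V(HBr) at equivalence = 0.004722/0.2581 = 0.01830 L.
At equivalence the base is fully converted to N2H5+; total volume = 0.05107 L, so [N2H5+] = 0.004722/0.05107 = 0.09247 M.
Ka(N2H5+) = Kw/Kb = 1.0e-14 / 1.3 x 10^-6 = 7.69e-9.
[H^+] = sqrt(Ka x [N2H5+]) = sqrt(7.69e-9 x 0.09247) = 2.67e-5 M.
pH = -log(2.67e-5) = 4.57.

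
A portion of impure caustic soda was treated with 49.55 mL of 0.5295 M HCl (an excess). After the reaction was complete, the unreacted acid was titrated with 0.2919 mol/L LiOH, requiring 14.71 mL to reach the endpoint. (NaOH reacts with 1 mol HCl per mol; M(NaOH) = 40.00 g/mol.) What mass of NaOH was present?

Total n(HCl) added = 0.5295 x 0.04955 = 0.02624 mol.
n(LiOH) used = 0.2919 x 0.01471 = 0.004294 mol, which equals the excess n(HCl).
So n(HCl) consumed by the sample = 0.02624 - 0.004294 = 0.02194 mol.
n(NaOH) = 0.02194 / 1 = 0.02194 mol.
mass = 0.02194 mol x 40.00 g/mol = 0.878 g.

0.878 g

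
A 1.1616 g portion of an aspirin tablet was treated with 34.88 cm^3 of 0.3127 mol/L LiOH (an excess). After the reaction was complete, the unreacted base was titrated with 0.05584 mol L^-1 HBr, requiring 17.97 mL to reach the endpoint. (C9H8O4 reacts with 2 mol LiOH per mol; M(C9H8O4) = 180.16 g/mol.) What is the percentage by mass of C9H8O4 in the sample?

Total n(LiOH) added = 0.3127 x 0.03488 = 0.01091 mol.
n(HBr) used = 0.05584 x 0.01797 = 0.001003 mol, which equals the excess n(LiOH).
So n(LiOH) consumed by the sample = 0.01091 - 0.001003 = 0.009904 mol.
n(C9H8O4) = 0.009904 / 2 = 0.004952 mol.
mass C9H8O4 = 0.004952 x 180.16 = 0.8921 g, so %C9H8O4 = 0.8921/1.1616 x 100 = 76.8%.

76.8%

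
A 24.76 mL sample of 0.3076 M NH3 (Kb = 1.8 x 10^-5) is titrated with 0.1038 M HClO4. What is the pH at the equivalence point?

5.18

n(NH3) = 0.3076 x 0.02476 = 0.007616 mol; V(HClO4) at equivalence = 0.007616/0.1038 = 0.07337 L.
At equivalence the base is fully converted to NH4+; total volume = 0.09813 L, so [NH4+] = 0.007616/0.09813 = 0.07761 M.
Ka(NH4+) = Kw/Kb = 1.0e-14 / 1.8 x 10^-5 = 5.56e-10.
[H^+] = sqrt(Ka x [NH4+]) = sqrt(5.56e-10 x 0.07761) = 6.57e-6 M.
pH = -log(6.57e-6) = 5.18.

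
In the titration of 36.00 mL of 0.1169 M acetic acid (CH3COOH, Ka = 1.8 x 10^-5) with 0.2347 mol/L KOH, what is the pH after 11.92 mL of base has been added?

5.04

Initial n(CH3COOH) = 0.1169 x 0.03600 = 0.004208 mol.
n(KOH) added = 0.2347 x 0.01192 = 0.002798 mol, converting that many moles of CH3COOH to CH3COO-.
Remaining n(CH3COOH) = 0.001411 mol; n(CH3COO-) = 0.002798 mol.
By Henderson-Hasselbalch, pH = pKa + log([A^-]/[HA]) = 4.74 + log(0.002798/0.001411) = 4.74 + (+0.30) = 5.04.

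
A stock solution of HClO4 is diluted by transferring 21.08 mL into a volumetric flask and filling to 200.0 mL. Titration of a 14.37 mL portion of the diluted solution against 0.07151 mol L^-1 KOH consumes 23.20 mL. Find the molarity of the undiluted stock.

1.10 M

n(KOH) = 0.07151 x 0.02320 = 0.001659 mol.
n(HClO4) in the aliquot = 0.001659 mol.
[diluted HClO4] = 0.001659 / 0.01437 = 0.1155 M.
Dilution factor = 200.0/21.08 = 9.488, so [stock] = 0.1155 x 9.488 = 1.10 M.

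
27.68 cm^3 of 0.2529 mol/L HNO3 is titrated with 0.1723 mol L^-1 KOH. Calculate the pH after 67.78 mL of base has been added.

n(acid) = 0.2529 x 0.02768 = 0.007000 mol; n(KOH) added = 0.1723 x 0.06778 = 0.01168 mol.
Base is in excess by 0.01168 - 0.007000 = 0.004678 mol in a total volume of 0.09546 L.
[OH^-] = 0.004678/0.09546 = 0.04901 M, so pOH = 1.31 and pH = 14.00 - 1.31 = 12.69.

12.69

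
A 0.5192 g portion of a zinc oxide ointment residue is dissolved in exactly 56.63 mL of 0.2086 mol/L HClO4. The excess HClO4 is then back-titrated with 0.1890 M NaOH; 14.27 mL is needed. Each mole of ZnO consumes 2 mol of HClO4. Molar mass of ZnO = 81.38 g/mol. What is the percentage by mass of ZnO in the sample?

71.4%

Total n(HClO4) added = 0.2086 x 0.05663 = 0.01181 mol.
n(NaOH) used = 0.1890 x 0.01427 = 0.002697 mol, which equals the excess n(HClO4).
So n(HClO4) consumed by the sample = 0.01181 - 0.002697 = 0.009116 mol.
n(ZnO) = 0.009116 / 2 = 0.004558 mol.
mass ZnO = 0.004558 x 81.38 = 0.3709 g, so %ZnO = 0.3709/0.5192 x 100 = 71.4%.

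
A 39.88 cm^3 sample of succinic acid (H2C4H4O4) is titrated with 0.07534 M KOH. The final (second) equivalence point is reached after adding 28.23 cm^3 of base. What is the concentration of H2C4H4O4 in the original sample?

n(KOH) = 0.07534 x 0.02823 = 0.002127 mol.
At the final (second) equivalence point, 2 mol OH^- react per mol H2C4H4O4, so n(H2C4H4O4) = 0.002127 / 2 = 0.001063 mol.
[H2C4H4O4] = 0.001063 / 0.03988 L = 0.0267 M.

0.0267 M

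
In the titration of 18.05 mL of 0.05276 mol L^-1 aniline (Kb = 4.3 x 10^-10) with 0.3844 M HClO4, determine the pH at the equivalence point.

2.98

n(C6H5NH2) = 0.05276 x 0.01805 = 0.0009523 mol; V(HClO4) at equivalence = 0.0009523/0.3844 = 0.002477 L.
At equivalence the base is fully converted to C6H5NH3+; total volume = 0.02053 L, so [C6H5NH3+] = 0.0009523/0.02053 = 0.04639 M.
Ka(C6H5NH3+) = Kw/Kb = 1.0e-14 / 4.3 x 10^-10 = 2.33e-5.
[H^+] = sqrt(Ka x [C6H5NH3+]) = sqrt(2.33e-5 x 0.04639) = 0.00104 M.
pH = -log(0.00104) = 2.98.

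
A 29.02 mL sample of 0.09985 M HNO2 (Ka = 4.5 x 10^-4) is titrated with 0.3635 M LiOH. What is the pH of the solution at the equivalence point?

8.12

n(HNO2) = 0.09985 x 0.02902 = 0.002898 mol; V(LiOH) at equivalence = 0.002898/0.3635 = 0.007972 L.
At equivalence all the acid is converted to NO2-; total volume = 0.02902 + 0.007972 = 0.03699 L, so [NO2-] = 0.002898/0.03699 = 0.07833 M.
Kb = Kw/Ka = 1.0e-14 / 4.5 x 10^-4 = 2.22e-11.
[OH^-] = sqrt(Kb x [NO2-]) = sqrt(2.22e-11 x 0.07833) = 1.32e-6 M.
pOH = 5.88, so pH = 14.00 - 5.88 = 8.12.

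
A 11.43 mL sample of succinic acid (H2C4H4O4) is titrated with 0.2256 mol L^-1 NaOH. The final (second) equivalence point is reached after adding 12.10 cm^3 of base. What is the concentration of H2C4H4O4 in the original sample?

0.119 M

n(NaOH) = 0.2256 x 0.01210 = 0.002730 mol.
At the final (second) equivalence point, 2 mol OH^- react per mol H2C4H4O4, so n(H2C4H4O4) = 0.002730 / 2 = 0.001365 mol.
[H2C4H4O4] = 0.001365 / 0.01143 L = 0.119 M.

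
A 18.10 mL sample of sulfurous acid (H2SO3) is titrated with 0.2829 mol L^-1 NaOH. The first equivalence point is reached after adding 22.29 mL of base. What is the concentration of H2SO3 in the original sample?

n(NaOH) = 0.2829 x 0.02229 = 0.006306 mol.
At the first equivalence point, 1 mol OH^- react per mol H2SO3, so n(H2SO3) = 0.006306 / 1 = 0.006306 mol.
[H2SO3] = 0.006306 / 0.01810 L = 0.348 M.

0.348 M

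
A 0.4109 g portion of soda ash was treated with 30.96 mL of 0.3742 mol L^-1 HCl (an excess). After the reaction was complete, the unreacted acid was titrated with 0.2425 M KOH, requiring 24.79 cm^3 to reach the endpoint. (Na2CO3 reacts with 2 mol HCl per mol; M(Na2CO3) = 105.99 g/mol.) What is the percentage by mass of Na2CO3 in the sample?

Total n(HCl) added = 0.3742 x 0.03096 = 0.01159 mol.
n(KOH) used = 0.2425 x 0.02479 = 0.006012 mol, which equals the excess n(HCl).
So n(HCl) consumed by the sample = 0.01159 - 0.006012 = 0.005574 mol.
n(Na2CO3) = 0.005574 / 2 = 0.002787 mol.
mass Na2CO3 = 0.002787 x 105.99 = 0.2954 g, so %Na2CO3 = 0.2954/0.4109 x 100 = 71.9%.

71.9%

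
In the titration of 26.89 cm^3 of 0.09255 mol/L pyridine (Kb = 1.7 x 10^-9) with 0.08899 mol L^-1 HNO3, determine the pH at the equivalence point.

n(C5H5N) = 0.09255 x 0.02689 = 0.002489 mol; V(HNO3) at equivalence = 0.002489/0.08899 = 0.02797 L.
At equivalence the base is fully converted to C5H5NH+; total volume = 0.05486 L, so [C5H5NH+] = 0.002489/0.05486 = 0.04537 M.
Ka(C5H5NH+) = Kw/Kb = 1.0e-14 / 1.7 x 10^-9 = 5.88e-6.
[H^+] = sqrt(Ka x [C5H5NH+]) = sqrt(5.88e-6 x 0.04537) = 0.000517 M.
pH = -log(0.000517) = 3.29.

3.29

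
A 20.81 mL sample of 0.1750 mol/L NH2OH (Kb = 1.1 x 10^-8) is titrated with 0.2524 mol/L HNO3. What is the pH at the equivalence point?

n(NH2OH) = 0.1750 x 0.02081 = 0.003642 mol; V(HNO3) at equivalence = 0.003642/0.2524 = 0.01443 L.
At equivalence the base is fully converted to NH3OH+; total volume = 0.03524 L, so [NH3OH+] = 0.003642/0.03524 = 0.1033 M.
Ka(NH3OH+) = Kw/Kb = 1.0e-14 / 1.1 x 10^-8 = 9.09e-7.
[H^+] = sqrt(Ka x [NH3OH+]) = sqrt(9.09e-7 x 0.1033) = 0.000307 M.
pH = -log(0.000307) = 3.51.

3.51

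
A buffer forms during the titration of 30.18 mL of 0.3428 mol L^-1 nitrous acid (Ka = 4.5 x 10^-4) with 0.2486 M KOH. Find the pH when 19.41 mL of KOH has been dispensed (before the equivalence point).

Initial n(HNO2) = 0.3428 x 0.03018 = 0.01035 mol.
n(KOH) added = 0.2486 x 0.01941 = 0.004825 mol, converting that many moles of HNO2 to NO2-.
Remaining n(HNO2) = 0.005520 mol; n(NO2-) = 0.004825 mol.
By Henderson-Hasselbalch, pH = pKa + log([A^-]/[HA]) = 3.35 + log(0.004825/0.005520) = 3.35 + (-0.06) = 3.29.

3.29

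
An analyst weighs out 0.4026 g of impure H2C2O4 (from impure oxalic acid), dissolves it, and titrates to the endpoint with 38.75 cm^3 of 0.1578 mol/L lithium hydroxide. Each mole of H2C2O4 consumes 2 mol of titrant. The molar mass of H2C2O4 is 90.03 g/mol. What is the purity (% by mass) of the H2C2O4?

68.4%

n(LiOH) = 0.1578 x 0.03875 = 0.006115 mol.
n(H2C2O4) = 0.006115 / 2 = 0.003057 mol.
mass of H2C2O4 = 0.003057 x 90.03 = 0.2753 g.
% purity = 0.2753 / 0.4026 x 100 = 68.4%.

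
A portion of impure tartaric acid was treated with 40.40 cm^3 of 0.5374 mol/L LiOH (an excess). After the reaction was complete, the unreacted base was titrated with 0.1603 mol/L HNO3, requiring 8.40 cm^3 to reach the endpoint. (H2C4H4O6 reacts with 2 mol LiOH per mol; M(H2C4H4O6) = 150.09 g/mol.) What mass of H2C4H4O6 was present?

1.53 g

Total n(LiOH) added = 0.5374 x 0.04040 = 0.02171 mol.
n(HNO3) used = 0.1603 x 0.008400 = 0.001347 mol, which equals the excess n(LiOH).
So n(LiOH) consumed by the sample = 0.02171 - 0.001347 = 0.02036 mol.
n(H2C4H4O6) = 0.02036 / 2 = 0.01018 mol.
mass = 0.01018 mol x 150.09 g/mol = 1.53 g.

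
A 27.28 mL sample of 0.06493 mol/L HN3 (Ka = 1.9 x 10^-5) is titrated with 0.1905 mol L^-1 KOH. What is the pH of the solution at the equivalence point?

8.70

n(HN3) = 0.06493 x 0.02728 = 0.001771 mol; V(KOH) at equivalence = 0.001771/0.1905 = 0.009298 L.
At equivalence all the acid is converted to N3-; total volume = 0.02728 + 0.009298 = 0.03658 L, so [N3-] = 0.001771/0.03658 = 0.04842 M.
Kb = Kw/Ka = 1.0e-14 / 1.9 x 10^-5 = 5.26e-10.
[OH^-] = sqrt(Kb x [N3-]) = sqrt(5.26e-10 x 0.04842) = 5.05e-6 M.
pOH = 5.30, so pH = 14.00 - 5.30 = 8.70.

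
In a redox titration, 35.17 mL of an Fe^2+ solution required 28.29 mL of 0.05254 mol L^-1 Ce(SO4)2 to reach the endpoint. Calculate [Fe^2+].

n(Ce(SO4)2) = 0.05254 x 0.02829 = 0.001486 mol.
From the balanced equation, 1 mol Ce(SO4)2 reacts with 1 mol Fe^2+, so n(Fe^2+) = 0.001486 x 1/1 = 0.001486 mol.
[Fe^2+] = 0.001486 / 0.03517 L = 0.0423 M.

0.0423 M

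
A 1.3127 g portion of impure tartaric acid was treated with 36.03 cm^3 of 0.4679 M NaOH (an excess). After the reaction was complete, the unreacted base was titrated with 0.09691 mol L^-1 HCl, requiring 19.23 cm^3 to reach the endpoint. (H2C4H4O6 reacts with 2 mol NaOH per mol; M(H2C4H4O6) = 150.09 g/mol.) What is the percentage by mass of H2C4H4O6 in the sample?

Total n(NaOH) added = 0.4679 x 0.03603 = 0.01686 mol.
n(HCl) used = 0.09691 x 0.01923 = 0.001864 mol, which equals the excess n(NaOH).
So n(NaOH) consumed by the sample = 0.01686 - 0.001864 = 0.01499 mol.
n(H2C4H4O6) = 0.01499 / 2 = 0.007497 mol.
mass H2C4H4O6 = 0.007497 x 150.09 = 1.125 g, so %H2C4H4O6 = 1.125/1.3127 x 100 = 85.7%.

85.7%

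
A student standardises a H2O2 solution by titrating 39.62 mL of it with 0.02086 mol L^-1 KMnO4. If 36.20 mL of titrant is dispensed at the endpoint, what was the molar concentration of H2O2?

0.0476 M

n(KMnO4) = 0.02086 x 0.03620 = 0.0007551 mol.
From the balanced equation, 2 mol KMnO4 reacts with 5 mol H2O2, so n(H2O2) = 0.0007551 x 5/2 = 0.001888 mol.
[H2O2] = 0.001888 / 0.03962 L = 0.0476 M.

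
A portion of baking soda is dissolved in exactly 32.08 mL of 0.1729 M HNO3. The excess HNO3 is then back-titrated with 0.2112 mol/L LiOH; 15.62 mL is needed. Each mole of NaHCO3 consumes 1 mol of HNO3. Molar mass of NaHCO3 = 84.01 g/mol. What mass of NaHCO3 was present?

0.189 g

Total n(HNO3) added = 0.1729 x 0.03208 = 0.005547 mol.
n(LiOH) used = 0.2112 x 0.01562 = 0.003299 mol, which equals the excess n(HNO3).
So n(HNO3) consumed by the sample = 0.005547 - 0.003299 = 0.002248 mol.
n(NaHCO3) = 0.002248 / 1 = 0.002248 mol.
mass = 0.002248 mol x 84.01 g/mol = 0.189 g.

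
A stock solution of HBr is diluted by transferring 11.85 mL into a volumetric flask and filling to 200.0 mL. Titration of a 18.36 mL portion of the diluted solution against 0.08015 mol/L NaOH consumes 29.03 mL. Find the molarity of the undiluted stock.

n(NaOH) = 0.08015 x 0.02903 = 0.002327 mol.
n(HBr) in the aliquot = 0.002327 mol.
[diluted HBr] = 0.002327 / 0.01836 = 0.1267 M.
Dilution factor = 200.0/11.85 = 16.88, so [stock] = 0.1267 x 16.88 = 2.14 M.

2.14 M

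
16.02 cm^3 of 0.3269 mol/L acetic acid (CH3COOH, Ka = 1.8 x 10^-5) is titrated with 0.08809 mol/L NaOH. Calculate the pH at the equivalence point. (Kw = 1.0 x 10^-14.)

8.79

n(CH3COOH) = 0.3269 x 0.01602 = 0.005237 mol; V(NaOH) at equivalence = 0.005237/0.08809 = 0.05945 L.
At equivalence all the acid is converted to CH3COO-; total volume = 0.01602 + 0.05945 = 0.07547 L, so [CH3COO-] = 0.005237/0.07547 = 0.06939 M.
Kb = Kw/Ka = 1.0e-14 / 1.8 x 10^-5 = 5.56e-10.
[OH^-] = sqrt(Kb x [CH3COO-]) = sqrt(5.56e-10 x 0.06939) = 6.21e-6 M.
pOH = 5.21, so pH = 14.00 - 5.21 = 8.79.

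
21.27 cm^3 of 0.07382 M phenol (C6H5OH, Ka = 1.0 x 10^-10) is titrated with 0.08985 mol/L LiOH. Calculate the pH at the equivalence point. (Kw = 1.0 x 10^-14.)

n(C6H5OH) = 0.07382 x 0.02127 = 0.001570 mol; V(LiOH) at equivalence = 0.001570/0.08985 = 0.01748 L.
At equivalence all the acid is converted to C6H5O-; total volume = 0.02127 + 0.01748 = 0.03875 L, so [C6H5O-] = 0.001570/0.03875 = 0.04053 M.
Kb = Kw/Ka = 1.0e-14 / 1.0 x 10^-10 = 0.000100.
[OH^-] = sqrt(Kb x [C6H5O-]) = sqrt(0.000100 x 0.04053) = 0.00201 M.
pOH = 2.70, so pH = 14.00 - 2.70 = 11.30.

11.30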